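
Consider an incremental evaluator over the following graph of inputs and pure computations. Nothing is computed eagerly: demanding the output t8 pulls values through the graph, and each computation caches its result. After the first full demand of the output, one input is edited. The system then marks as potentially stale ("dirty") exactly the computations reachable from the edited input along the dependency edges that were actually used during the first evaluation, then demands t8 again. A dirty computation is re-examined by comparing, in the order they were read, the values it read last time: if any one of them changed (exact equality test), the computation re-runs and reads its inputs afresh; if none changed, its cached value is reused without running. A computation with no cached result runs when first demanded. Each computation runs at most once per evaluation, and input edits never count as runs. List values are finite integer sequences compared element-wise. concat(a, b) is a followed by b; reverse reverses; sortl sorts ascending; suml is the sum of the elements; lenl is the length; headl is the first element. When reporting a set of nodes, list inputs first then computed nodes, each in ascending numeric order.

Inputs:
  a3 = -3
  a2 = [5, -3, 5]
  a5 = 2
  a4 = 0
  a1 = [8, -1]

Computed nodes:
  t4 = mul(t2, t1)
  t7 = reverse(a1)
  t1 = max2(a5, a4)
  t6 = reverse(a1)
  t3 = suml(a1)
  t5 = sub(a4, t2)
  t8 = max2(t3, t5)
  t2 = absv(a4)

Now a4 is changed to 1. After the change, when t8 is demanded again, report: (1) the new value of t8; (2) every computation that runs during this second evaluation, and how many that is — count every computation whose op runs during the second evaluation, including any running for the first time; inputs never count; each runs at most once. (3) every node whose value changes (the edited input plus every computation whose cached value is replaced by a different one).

t8 now evaluates to 7.
Run set: t2, t5 (2 run).
Changed values: a4, t2.
The important point: t5 recomputes to an identical value, and the output ends up unchanged.

Initial pass — values computed on the first demand:
  t2 = absv(0) = 0
  t3 = suml([8, -1]) = 7
  t5 = sub(0, 0) = 0
  t8 = max2(7, 0) = 7

Second demand — change propagation:
  t2: re-runs because a4 0->1; new result 1.
  t5: re-runs because a4 0->1; t2 0->1; new result 0 (unchanged).
  t8: re-examined; everything it read last time is the same (t3 unchanged, t5 unchanged) — cache 7 kept, no run.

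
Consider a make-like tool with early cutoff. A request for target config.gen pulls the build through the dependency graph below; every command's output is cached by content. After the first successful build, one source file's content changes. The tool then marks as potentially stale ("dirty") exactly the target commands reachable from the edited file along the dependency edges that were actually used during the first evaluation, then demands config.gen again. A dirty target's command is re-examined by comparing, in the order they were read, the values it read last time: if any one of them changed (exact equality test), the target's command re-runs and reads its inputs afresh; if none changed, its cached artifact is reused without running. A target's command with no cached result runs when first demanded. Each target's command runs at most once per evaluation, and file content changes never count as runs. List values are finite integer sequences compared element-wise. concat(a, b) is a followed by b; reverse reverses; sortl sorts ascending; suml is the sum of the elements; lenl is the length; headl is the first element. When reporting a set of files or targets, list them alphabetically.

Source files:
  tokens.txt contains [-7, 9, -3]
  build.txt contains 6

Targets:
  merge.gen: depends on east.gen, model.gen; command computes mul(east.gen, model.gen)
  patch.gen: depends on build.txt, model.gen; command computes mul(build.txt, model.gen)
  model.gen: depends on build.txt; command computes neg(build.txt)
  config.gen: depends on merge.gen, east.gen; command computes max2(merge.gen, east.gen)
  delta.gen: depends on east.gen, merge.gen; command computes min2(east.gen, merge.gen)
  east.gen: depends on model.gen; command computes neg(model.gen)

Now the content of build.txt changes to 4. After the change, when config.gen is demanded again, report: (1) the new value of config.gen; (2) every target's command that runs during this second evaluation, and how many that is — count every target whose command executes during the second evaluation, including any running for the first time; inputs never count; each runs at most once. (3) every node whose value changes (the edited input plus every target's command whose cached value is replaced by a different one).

First demand of the output computes:
  model.gen = neg(6) = -6
  east.gen = neg(-6) = 6
  merge.gen = mul(6, -6) = -36
  config.gen = max2(-36, 6) = 6

After the edit, cleaning proceeds:
  model.gen: a read changed (build.txt 6->4) — executes, giving -4.
  east.gen: a read changed (model.gen -6->-4) — executes, giving 4.
  merge.gen: a read changed (east.gen 6->4; model.gen -6->-4) — executes, giving -16.
  config.gen: a read changed (merge.gen -36->-16; east.gen 6->4) — executes, giving 4.

Demanding config.gen again yields 4.
4 target commands run: config.gen, east.gen, merge.gen, model.gen.
The nodes whose values change: build.txt, config.gen, east.gen, merge.gen, model.gen.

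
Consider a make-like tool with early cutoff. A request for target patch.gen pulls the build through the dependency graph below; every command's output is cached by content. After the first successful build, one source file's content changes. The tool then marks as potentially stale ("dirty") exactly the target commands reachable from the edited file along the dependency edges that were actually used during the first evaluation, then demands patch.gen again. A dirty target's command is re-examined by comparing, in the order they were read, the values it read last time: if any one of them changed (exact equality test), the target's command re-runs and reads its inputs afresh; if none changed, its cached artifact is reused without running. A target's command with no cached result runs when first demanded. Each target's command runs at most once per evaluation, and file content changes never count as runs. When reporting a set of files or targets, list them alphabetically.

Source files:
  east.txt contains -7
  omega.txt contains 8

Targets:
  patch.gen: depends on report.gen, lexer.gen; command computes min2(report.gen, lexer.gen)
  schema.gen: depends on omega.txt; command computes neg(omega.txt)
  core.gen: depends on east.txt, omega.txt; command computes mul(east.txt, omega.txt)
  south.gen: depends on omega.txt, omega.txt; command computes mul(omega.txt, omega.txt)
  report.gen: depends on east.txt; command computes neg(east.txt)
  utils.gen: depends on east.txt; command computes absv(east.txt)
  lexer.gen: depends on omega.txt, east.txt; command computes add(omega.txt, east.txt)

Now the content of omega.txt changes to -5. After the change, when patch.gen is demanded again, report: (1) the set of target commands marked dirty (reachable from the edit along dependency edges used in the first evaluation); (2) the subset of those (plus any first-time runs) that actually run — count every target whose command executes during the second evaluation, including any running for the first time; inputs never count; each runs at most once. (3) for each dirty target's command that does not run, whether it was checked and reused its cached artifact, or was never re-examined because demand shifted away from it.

The edit dirties: lexer.gen, patch.gen.
2 target commands run: lexer.gen, patch.gen.
No dirty target's command escaped a run.

First demand of the output computes:
  lexer.gen = add(8, -7) = 1
  report.gen = neg(-7) = 7
  patch.gen = min2(7, 1) = 1

After the edit, cleaning proceeds:
  lexer.gen: a read changed (omega.txt 8->-5) — executes, giving -12.
  patch.gen: a read changed (lexer.gen 1->-12) — executes, giving -12.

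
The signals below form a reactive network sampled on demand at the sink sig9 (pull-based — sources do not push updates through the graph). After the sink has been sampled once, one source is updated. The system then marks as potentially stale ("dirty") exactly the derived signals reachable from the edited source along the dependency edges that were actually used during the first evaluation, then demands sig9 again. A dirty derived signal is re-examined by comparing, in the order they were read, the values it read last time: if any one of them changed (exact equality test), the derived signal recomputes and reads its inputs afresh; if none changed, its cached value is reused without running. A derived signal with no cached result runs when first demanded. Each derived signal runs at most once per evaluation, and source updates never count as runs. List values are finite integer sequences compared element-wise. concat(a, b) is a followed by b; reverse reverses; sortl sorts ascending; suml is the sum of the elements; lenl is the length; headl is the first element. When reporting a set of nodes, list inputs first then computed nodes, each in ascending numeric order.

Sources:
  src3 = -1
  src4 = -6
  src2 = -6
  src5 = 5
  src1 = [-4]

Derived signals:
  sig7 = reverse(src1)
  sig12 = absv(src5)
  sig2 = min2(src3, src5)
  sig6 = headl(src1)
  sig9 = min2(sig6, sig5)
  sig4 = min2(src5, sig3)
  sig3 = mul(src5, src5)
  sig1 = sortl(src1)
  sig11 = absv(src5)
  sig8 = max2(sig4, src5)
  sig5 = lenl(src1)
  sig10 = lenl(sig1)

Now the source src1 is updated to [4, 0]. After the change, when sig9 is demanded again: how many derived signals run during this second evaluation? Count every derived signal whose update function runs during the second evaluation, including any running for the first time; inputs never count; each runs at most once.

Run set: sig5, sig6, sig9 (3 run).

Initial pass — values computed on the first demand:
  sig5 = lenl([-4]) = 1
  sig6 = headl([-4]) = -4
  sig9 = min2(-4, 1) = -4

Second demand — change propagation:
  sig5: re-runs because src1 [-4]->[4, 0]; new result 2.
  sig6: re-runs because src1 [-4]->[4, 0]; new result 4.
  sig9: re-runs because sig6 -4->4; sig5 1->2; new result 2.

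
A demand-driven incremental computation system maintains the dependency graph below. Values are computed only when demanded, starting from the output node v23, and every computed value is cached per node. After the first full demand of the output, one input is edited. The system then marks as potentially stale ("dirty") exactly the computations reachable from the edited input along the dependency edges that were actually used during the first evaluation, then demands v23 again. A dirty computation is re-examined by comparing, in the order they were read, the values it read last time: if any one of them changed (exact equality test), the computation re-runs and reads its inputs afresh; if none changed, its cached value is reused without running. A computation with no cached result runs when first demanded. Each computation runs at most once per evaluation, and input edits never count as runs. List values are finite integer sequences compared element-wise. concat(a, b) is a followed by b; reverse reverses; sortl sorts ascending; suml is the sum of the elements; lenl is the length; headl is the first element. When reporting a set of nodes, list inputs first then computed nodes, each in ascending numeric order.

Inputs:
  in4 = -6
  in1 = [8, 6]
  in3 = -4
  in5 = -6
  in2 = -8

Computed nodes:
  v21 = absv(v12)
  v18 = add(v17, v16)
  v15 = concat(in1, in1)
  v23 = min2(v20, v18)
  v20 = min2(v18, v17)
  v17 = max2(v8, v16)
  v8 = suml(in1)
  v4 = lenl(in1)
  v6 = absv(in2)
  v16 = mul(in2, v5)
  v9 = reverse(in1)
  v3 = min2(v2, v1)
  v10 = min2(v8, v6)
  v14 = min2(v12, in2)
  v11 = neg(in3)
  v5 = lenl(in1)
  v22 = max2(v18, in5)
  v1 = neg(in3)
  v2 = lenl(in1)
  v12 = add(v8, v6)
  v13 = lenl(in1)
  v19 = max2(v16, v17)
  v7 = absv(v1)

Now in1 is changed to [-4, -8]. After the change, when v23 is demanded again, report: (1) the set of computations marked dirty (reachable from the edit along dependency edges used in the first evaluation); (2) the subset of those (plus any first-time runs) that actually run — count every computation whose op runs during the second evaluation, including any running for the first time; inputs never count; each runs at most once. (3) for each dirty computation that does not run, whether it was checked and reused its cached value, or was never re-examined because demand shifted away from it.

First evaluation (everything demanded from the output):
  v5 = lenl([8, 6]) = 2
  v8 = suml([8, 6]) = 14
  v16 = mul(-8, 2) = -16
  v17 = max2(14, -16) = 14
  v18 = add(14, -16) = -2
  v20 = min2(-2, 14) = -2
  v23 = min2(-2, -2) = -2

Propagation after the edit:
  v5: runs — in1 [8, 6]->[-4, -8]; result 2 (same value as before).
  v8: runs — in1 [8, 6]->[-4, -8]; result -12.
  v16: checked — values it read are unchanged (in2 unchanged, v5 unchanged); reused cached -16 without running.
  v17: runs — v8 14->-12; result -12.
  v18: runs — v17 14->-12; result -28.
  v20: runs — v18 -2->-28; v17 14->-12; result -28.
  v23: runs — v20 -2->-28; v18 -2->-28; result -28.

Key observation: the cutoff stops propagation at v16 — its inputs' values are unchanged, so it reuses its cache.

Marked dirty: v5, v8, v16, v17, v18, v20, v23.
Computations that run: v5, v8, v17, v18, v20, v23 — 6 in total.
Checked but reused from cache: v16.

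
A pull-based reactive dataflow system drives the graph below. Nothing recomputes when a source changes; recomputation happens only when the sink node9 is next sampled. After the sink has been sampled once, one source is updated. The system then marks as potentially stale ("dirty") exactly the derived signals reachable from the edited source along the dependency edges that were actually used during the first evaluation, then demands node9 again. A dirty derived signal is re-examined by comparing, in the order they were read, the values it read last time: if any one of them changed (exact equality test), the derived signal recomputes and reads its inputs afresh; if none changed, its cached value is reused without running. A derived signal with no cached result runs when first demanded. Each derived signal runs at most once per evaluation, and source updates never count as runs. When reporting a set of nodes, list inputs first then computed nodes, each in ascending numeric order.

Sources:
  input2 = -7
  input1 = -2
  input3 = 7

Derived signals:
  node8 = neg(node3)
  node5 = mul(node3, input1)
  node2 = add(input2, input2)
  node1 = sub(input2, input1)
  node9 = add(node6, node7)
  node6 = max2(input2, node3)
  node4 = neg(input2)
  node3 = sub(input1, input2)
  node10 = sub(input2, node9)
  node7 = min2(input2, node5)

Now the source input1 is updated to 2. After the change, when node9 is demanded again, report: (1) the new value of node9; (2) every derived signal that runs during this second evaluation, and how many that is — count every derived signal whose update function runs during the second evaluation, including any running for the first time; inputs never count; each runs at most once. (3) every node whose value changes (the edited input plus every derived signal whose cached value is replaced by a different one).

New value of node9: 2.
Derived signals that run: node3, node5, node6, node7, node9 — 5 in total.
Values that change: input1, node3, node5, node6, node7, node9.

First evaluation (everything demanded from the output):
  node3 = sub(-2, -7) = 5
  node5 = mul(5, -2) = -10
  node6 = max2(-7, 5) = 5
  node7 = min2(-7, -10) = -10
  node9 = add(5, -10) = -5

Propagation after the edit:
  node3: runs — input1 -2->2; result 9.
  node5: runs — node3 5->9; input1 -2->2; result 18.
  node6: runs — node3 5->9; result 9.
  node7: runs — node5 -10->18; result -7.
  node9: runs — node6 5->9; node7 -10->-7; result 2.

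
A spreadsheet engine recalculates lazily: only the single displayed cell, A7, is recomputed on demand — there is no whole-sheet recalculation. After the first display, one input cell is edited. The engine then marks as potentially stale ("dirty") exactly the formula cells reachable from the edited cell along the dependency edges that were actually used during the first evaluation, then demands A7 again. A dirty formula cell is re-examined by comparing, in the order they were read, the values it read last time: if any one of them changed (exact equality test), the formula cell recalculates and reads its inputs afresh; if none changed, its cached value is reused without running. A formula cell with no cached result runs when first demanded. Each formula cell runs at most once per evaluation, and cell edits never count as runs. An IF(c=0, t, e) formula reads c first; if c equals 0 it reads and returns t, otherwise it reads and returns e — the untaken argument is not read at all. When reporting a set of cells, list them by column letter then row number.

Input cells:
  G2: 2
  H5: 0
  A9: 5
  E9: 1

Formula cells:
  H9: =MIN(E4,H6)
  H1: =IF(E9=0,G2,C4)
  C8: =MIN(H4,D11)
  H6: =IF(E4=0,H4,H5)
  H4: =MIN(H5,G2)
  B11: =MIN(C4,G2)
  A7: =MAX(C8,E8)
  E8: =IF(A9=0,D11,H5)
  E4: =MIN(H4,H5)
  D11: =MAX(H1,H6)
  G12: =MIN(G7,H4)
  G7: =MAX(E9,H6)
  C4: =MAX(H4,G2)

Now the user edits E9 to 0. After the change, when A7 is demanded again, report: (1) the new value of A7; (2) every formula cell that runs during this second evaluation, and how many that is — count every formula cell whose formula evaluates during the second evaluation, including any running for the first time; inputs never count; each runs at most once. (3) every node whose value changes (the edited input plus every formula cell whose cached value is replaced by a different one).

New value of A7: 0.
Formula cells that run: H1 — 1 in total.
Values that change: E9.
Key observation: the change is absorbed at H1 — it re-runs but produces the same value, and the output's value is unchanged.

First evaluation (everything demanded from the output):
  H4 = MIN(0, 2) = 0
  C4 = MAX(0, 2) = 2
  E4 = MIN(0, 0) = 0
  H1 = IF(E9=0: E9=1 -> else branch C4) = 2
  H6 = IF(E4=0: E4=0 -> then branch H4) = 0
  D11 = MAX(2, 0) = 2
  C8 = MIN(0, 2) = 0
  E8 = IF(A9=0: A9=5 -> else branch H5) = 0
  A7 = MAX(0, 0) = 0

Propagation after the edit:
  H1: runs — E9 1->0; result 2 (same value as before).
  D11: checked — values it read are unchanged (H1 unchanged, H6 unchanged); reused cached 2 without running.
  C8: checked — values it read are unchanged (H4 unchanged, D11 unchanged); reused cached 0 without running.
  A7: checked — values it read are unchanged (C8 unchanged, E8 unchanged); reused cached 0 without running.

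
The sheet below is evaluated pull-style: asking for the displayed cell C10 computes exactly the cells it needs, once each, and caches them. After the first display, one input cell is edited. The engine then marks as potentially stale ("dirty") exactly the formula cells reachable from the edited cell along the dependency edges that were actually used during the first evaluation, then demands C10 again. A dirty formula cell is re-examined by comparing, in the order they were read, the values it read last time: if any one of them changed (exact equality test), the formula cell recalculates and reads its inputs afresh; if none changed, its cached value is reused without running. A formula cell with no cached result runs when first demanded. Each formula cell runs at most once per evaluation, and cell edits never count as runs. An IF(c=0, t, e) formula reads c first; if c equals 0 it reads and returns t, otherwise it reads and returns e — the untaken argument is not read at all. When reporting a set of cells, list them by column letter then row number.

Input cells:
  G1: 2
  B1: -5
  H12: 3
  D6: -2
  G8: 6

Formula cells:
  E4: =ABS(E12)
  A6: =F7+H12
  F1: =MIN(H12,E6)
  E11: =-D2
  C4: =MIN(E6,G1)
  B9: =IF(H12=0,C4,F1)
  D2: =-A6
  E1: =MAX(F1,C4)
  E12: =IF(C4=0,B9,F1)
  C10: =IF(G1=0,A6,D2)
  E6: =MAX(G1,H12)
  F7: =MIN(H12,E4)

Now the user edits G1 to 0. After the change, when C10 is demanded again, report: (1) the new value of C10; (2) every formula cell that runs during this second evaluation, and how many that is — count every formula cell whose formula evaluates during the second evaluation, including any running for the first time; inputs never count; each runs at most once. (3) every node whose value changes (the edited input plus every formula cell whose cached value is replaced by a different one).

Demanding C10 again yields 6.
5 formula cells run: B9, C4, C10, E6, E12.
The nodes whose values change: C4, C10, G1.
Note the branch switch — demand abandons D2, which is never re-examined.

First demand of the output computes:
  E6 = MAX(2, 3) = 3
  C4 = MIN(3, 2) = 2
  F1 = MIN(3, 3) = 3
  E12 = IF(C4=0: C4=2 -> else branch F1) = 3
  E4 = ABS(3) = 3
  F7 = MIN(3, 3) = 3
  A6 = 3 + 3 = 6
  D2 = -(6) = -6
  C10 = IF(G1=0: G1=2 -> else branch D2) = -6

After the edit, cleaning proceeds:
  E6: a read changed (G1 2->0) — executes, giving 3 — identical to its old value.
  C4: a read changed (G1 2->0) — executes, giving 0.
  F1: dirty, but its reads are unchanged (H12 unchanged, E6 unchanged); cached 3 stands.
  B9: had never run; runs now, result 3.
  E12: a read changed (C4 2->0) — executes, giving 3 — identical to its old value.
  E4: dirty, but its reads are unchanged (E12 unchanged); cached 3 stands.
  F7: dirty, but its reads are unchanged (H12 unchanged, E4 unchanged); cached 3 stands.
  A6: dirty, but its reads are unchanged (F7 unchanged, H12 unchanged); cached 6 stands.
  D2: stays stale; no demand reaches it after the flip.
  C10: a read changed (G1 2->0) — executes, giving 6.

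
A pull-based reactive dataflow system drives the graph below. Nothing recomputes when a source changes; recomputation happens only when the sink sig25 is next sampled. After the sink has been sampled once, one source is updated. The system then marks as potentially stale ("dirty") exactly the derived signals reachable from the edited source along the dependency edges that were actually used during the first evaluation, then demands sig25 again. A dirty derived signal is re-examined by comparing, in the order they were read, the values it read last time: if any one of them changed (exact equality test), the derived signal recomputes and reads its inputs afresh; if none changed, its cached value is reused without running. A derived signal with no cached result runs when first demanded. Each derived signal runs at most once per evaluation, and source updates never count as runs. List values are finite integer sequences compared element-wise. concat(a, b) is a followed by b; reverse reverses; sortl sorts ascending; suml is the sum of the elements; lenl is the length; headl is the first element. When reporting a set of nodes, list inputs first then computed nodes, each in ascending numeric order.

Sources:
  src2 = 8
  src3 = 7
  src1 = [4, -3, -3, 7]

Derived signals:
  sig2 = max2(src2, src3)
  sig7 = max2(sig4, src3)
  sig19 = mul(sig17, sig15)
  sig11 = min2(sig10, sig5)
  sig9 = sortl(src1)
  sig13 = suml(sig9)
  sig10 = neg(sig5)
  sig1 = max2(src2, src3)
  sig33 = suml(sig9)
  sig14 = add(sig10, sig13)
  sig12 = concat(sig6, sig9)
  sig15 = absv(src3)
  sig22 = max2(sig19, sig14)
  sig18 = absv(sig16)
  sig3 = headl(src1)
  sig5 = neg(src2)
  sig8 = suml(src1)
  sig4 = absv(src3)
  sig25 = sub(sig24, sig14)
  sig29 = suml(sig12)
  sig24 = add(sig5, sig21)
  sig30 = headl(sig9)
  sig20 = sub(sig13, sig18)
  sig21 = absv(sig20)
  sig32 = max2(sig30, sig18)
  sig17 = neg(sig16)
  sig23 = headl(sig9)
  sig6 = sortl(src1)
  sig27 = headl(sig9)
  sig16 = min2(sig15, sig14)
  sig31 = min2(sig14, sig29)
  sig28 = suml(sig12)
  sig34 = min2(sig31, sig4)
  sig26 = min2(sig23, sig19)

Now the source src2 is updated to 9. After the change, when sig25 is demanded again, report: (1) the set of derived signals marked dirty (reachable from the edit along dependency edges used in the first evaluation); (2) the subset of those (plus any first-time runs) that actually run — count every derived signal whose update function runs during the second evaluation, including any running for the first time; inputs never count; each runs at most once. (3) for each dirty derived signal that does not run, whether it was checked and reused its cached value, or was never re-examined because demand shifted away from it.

First evaluation (everything demanded from the output):
  sig5 = neg(8) = -8
  sig9 = sortl([4, -3, -3, 7]) = [-3, -3, 4, 7]
  sig10 = neg(-8) = 8
  sig13 = suml([-3, -3, 4, 7]) = 5
  sig14 = add(8, 5) = 13
  sig15 = absv(7) = 7
  sig16 = min2(7, 13) = 7
  sig18 = absv(7) = 7
  sig20 = sub(5, 7) = -2
  sig21 = absv(-2) = 2
  sig24 = add(-8, 2) = -6
  sig25 = sub(-6, 13) = -19

Propagation after the edit:
  sig5: runs — src2 8->9; result -9.
  sig10: runs — sig5 -8->-9; result 9.
  sig14: runs — sig10 8->9; result 14.
  sig16: runs — sig14 13->14; result 7 (same value as before).
  sig18: checked — values it read are unchanged (sig16 unchanged); reused cached 7 without running.
  sig20: checked — values it read are unchanged (sig13 unchanged, sig18 unchanged); reused cached -2 without running.
  sig21: checked — values it read are unchanged (sig20 unchanged); reused cached 2 without running.
  sig24: runs — sig5 -8->-9; result -7.
  sig25: runs — sig24 -6->-7; sig14 13->14; result -21.

Key observation: the cutoff stops propagation at sig18 — its inputs' values are unchanged, so it reuses its cache.

Marked dirty: sig5, sig10, sig14, sig16, sig18, sig20, sig21, sig24, sig25.
Derived signals that run: sig5, sig10, sig14, sig16, sig24, sig25 — 6 in total.
Checked but reused from cache: sig18, sig20, sig21.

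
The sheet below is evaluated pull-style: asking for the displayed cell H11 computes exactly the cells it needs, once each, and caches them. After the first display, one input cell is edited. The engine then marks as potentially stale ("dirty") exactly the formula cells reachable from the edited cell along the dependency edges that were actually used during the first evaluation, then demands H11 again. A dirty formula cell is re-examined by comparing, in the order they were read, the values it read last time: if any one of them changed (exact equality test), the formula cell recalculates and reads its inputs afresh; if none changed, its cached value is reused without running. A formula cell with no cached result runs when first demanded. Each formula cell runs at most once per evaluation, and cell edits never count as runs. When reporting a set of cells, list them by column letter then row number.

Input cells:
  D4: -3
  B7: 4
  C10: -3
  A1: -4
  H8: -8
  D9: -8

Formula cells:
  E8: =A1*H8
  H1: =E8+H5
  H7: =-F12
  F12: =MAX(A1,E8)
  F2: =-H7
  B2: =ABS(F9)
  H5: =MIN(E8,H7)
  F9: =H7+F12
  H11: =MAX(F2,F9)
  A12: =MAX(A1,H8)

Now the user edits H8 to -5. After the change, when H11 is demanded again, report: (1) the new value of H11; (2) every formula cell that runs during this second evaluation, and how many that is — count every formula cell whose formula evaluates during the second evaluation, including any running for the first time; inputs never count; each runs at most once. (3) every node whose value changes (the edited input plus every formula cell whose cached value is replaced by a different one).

First demand of the output computes:
  E8 = -4 * -8 = 32
  F12 = MAX(-4, 32) = 32
  H7 = -(32) = -32
  F2 = -(-32) = 32
  F9 = -32 + 32 = 0
  H11 = MAX(32, 0) = 32

After the edit, cleaning proceeds:
  E8: a read changed (H8 -8->-5) — executes, giving 20.
  F12: a read changed (E8 32->20) — executes, giving 20.
  H7: a read changed (F12 32->20) — executes, giving -20.
  F2: a read changed (H7 -32->-20) — executes, giving 20.
  F9: a read changed (H7 -32->-20; F12 32->20) — executes, giving 0 — identical to its old value.
  H11: a read changed (F2 32->20) — executes, giving 20.

Demanding H11 again yields 20.
6 formula cells run: E8, F2, F9, F12, H7, H11.
The nodes whose values change: E8, F2, F12, H7, H8, H11.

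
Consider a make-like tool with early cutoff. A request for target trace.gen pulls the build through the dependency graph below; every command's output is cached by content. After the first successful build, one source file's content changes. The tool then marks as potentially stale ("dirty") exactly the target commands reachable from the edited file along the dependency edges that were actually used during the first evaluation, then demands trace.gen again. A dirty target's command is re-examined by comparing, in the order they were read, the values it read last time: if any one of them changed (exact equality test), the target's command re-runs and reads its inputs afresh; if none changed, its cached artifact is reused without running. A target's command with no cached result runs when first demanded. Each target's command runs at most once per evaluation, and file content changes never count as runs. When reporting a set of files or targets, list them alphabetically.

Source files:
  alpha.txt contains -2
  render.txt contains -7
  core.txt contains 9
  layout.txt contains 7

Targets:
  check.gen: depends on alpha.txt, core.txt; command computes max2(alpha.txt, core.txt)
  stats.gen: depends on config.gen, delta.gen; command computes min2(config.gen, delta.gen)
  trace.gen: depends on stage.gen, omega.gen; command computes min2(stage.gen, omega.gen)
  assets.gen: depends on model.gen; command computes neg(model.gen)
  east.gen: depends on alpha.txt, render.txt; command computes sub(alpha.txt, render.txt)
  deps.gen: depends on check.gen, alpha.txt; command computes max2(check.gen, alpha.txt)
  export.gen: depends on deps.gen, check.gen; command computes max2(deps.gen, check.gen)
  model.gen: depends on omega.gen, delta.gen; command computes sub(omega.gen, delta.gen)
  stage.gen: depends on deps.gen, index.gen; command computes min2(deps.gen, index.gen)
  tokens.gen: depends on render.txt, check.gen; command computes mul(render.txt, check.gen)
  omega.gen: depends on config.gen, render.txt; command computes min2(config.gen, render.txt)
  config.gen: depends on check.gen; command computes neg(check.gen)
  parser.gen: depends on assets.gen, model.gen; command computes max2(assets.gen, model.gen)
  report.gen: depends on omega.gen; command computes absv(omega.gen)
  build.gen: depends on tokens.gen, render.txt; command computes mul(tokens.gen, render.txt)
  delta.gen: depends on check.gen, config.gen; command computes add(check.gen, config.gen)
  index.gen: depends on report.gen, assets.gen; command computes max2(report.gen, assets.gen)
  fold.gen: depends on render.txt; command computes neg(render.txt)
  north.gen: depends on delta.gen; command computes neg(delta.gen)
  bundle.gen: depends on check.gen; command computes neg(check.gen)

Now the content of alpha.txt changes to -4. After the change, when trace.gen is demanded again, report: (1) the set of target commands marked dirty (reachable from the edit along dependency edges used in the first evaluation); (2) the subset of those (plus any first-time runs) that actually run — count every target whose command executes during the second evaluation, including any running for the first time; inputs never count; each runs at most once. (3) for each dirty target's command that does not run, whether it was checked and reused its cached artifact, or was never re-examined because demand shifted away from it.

First demand of the output computes:
  check.gen = max2(-2, 9) = 9
  config.gen = neg(9) = -9
  delta.gen = add(9, -9) = 0
  deps.gen = max2(9, -2) = 9
  omega.gen = min2(-9, -7) = -9
  model.gen = sub(-9, 0) = -9
  assets.gen = neg(-9) = 9
  report.gen = absv(-9) = 9
  index.gen = max2(9, 9) = 9
  stage.gen = min2(9, 9) = 9
  trace.gen = min2(9, -9) = -9

After the edit, cleaning proceeds:
  check.gen: a read changed (alpha.txt -2->-4) — executes, giving 9 — identical to its old value.
  config.gen: dirty, but its reads are unchanged (check.gen unchanged); cached -9 stands.
  delta.gen: dirty, but its reads are unchanged (check.gen unchanged, config.gen unchanged); cached 0 stands.
  deps.gen: a read changed (alpha.txt -2->-4) — executes, giving 9 — identical to its old value.
  omega.gen: dirty, but its reads are unchanged (config.gen unchanged, render.txt unchanged); cached -9 stands.
  model.gen: dirty, but its reads are unchanged (omega.gen unchanged, delta.gen unchanged); cached -9 stands.
  assets.gen: dirty, but its reads are unchanged (model.gen unchanged); cached 9 stands.
  report.gen: dirty, but its reads are unchanged (omega.gen unchanged); cached 9 stands.
  index.gen: dirty, but its reads are unchanged (report.gen unchanged, assets.gen unchanged); cached 9 stands.
  stage.gen: dirty, but its reads are unchanged (deps.gen unchanged, index.gen unchanged); cached 9 stands.
  trace.gen: dirty, but its reads are unchanged (stage.gen unchanged, omega.gen unchanged); cached -9 stands.

Note where the cutoff bites: config.gen is checked, finds nothing changed, and keeps its cache.

The edit dirties: assets.gen, check.gen, config.gen, delta.gen, deps.gen, index.gen, model.gen, omega.gen, report.gen, stage.gen, trace.gen.
2 target commands run: check.gen, deps.gen.
Cache hits after checking: assets.gen, config.gen, delta.gen, index.gen, model.gen, omega.gen, report.gen, stage.gen, trace.gen.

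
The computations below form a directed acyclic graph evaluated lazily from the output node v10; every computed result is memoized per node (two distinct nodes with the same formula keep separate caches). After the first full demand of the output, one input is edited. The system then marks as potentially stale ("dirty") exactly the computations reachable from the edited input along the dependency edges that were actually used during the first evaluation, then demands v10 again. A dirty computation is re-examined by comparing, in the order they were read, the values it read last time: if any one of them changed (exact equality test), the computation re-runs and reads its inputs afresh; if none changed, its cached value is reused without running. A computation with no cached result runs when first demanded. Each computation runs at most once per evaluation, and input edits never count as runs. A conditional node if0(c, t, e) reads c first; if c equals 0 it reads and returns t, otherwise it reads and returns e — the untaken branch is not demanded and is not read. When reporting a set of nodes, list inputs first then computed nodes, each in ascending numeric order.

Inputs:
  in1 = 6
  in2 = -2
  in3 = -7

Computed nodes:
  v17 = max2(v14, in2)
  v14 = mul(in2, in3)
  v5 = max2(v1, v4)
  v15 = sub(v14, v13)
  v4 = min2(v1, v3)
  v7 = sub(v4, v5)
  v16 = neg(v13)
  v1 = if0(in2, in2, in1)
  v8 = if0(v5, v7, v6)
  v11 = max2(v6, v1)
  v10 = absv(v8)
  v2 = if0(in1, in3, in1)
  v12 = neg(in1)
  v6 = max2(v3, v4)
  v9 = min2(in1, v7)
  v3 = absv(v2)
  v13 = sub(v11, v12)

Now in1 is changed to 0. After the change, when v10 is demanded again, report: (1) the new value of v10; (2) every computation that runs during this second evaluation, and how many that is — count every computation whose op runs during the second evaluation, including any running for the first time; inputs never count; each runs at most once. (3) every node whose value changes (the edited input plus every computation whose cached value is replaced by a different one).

Demanding v10 again yields 0.
8 computations run: v1, v2, v3, v4, v5, v7, v8, v10.
The nodes whose values change: in1, v1, v2, v3, v4, v5, v8, v10.
Note the branch switch — demand abandons v6, which is never re-examined.

First demand of the output computes:
  v1 = if0(in2=-2 -> else branch in1) = 6
  v2 = if0(in1=6 -> else branch in1) = 6
  v3 = absv(6) = 6
  v4 = min2(6, 6) = 6
  v5 = max2(6, 6) = 6
  v6 = max2(6, 6) = 6
  v8 = if0(v5=6 -> else branch v6) = 6
  v10 = absv(6) = 6

After the edit, cleaning proceeds:
  v1: a read changed (in1 6->0) — executes, giving 0.
  v2: a read changed (in1 6->0; in1 6->0) — executes, giving -7.
  v3: a read changed (v2 6->-7) — executes, giving 7.
  v4: a read changed (v1 6->0; v3 6->7) — executes, giving 0.
  v5: a read changed (v1 6->0; v4 6->0) — executes, giving 0.
  v6: stays stale; no demand reaches it after the flip.
  v7: had never run; runs now, result 0.
  v8: a read changed (v5 6->0) — executes, giving 0.
  v10: a read changed (v8 6->0) — executes, giving 0.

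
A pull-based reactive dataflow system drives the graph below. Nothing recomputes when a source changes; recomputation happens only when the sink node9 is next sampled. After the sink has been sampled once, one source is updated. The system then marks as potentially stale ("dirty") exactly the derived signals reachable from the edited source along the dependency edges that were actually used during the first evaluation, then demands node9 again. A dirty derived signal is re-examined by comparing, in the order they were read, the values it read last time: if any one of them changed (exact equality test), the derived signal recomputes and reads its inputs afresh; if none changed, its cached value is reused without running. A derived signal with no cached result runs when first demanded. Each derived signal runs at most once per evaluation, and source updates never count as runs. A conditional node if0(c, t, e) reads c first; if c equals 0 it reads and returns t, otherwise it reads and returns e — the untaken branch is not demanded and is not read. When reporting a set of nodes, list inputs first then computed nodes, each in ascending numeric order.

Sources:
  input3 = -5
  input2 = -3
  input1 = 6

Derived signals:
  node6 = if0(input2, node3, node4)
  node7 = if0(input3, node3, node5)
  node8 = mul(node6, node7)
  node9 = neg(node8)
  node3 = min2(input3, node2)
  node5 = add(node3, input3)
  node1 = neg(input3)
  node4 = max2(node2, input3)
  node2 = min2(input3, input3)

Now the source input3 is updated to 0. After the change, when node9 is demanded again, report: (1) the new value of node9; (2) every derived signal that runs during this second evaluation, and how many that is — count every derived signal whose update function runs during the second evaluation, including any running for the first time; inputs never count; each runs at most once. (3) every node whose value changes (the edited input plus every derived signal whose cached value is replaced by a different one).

New value of node9: 0.
Derived signals that run: node2, node3, node4, node6, node7, node8, node9 — 7 in total.
Values that change: input3, node2, node3, node4, node6, node7, node8, node9.
Key observation: a condition flipped, so demand moved to the other branch — node5 is never re-examined.

First evaluation (everything demanded from the output):
  node2 = min2(-5, -5) = -5
  node3 = min2(-5, -5) = -5
  node4 = max2(-5, -5) = -5
  node5 = add(-5, -5) = -10
  node6 = if0(input2=-3 -> else branch node4) = -5
  node7 = if0(input3=-5 -> else branch node5) = -10
  node8 = mul(-5, -10) = 50
  node9 = neg(50) = -50

Propagation after the edit:
  node2: runs — input3 -5->0; input3 -5->0; result 0.
  node3: runs — input3 -5->0; node2 -5->0; result 0.
  node4: runs — node2 -5->0; input3 -5->0; result 0.
  node5: marked dirty but never re-examined — demand shifted away from it.
  node6: runs — node4 -5->0; result 0.
  node7: runs — input3 -5->0; result 0.
  node8: runs — node6 -5->0; node7 -10->0; result 0.
  node9: runs — node8 50->0; result 0.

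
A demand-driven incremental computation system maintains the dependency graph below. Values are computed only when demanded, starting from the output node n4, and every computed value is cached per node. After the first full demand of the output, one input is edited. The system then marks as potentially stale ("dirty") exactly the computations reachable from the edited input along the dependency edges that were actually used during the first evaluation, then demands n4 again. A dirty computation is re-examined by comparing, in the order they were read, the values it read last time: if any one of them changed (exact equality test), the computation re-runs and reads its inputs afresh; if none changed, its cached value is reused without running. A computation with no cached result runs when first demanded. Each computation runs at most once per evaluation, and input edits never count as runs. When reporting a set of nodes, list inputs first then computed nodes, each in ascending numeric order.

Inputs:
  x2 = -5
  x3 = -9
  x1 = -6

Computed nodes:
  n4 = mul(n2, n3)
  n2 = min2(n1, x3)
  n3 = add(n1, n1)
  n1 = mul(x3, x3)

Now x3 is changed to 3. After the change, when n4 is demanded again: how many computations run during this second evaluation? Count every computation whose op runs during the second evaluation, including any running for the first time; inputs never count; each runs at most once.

First evaluation (everything demanded from the output):
  n1 = mul(-9, -9) = 81
  n2 = min2(81, -9) = -9
  n3 = add(81, 81) = 162
  n4 = mul(-9, 162) = -1458

Propagation after the edit:
  n1: runs — x3 -9->3; x3 -9->3; result 9.
  n2: runs — n1 81->9; x3 -9->3; result 3.
  n3: runs — n1 81->9; n1 81->9; result 18.
  n4: runs — n2 -9->3; n3 162->18; result 54.

Computations that run: n1, n2, n3, n4 — 4 in total.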